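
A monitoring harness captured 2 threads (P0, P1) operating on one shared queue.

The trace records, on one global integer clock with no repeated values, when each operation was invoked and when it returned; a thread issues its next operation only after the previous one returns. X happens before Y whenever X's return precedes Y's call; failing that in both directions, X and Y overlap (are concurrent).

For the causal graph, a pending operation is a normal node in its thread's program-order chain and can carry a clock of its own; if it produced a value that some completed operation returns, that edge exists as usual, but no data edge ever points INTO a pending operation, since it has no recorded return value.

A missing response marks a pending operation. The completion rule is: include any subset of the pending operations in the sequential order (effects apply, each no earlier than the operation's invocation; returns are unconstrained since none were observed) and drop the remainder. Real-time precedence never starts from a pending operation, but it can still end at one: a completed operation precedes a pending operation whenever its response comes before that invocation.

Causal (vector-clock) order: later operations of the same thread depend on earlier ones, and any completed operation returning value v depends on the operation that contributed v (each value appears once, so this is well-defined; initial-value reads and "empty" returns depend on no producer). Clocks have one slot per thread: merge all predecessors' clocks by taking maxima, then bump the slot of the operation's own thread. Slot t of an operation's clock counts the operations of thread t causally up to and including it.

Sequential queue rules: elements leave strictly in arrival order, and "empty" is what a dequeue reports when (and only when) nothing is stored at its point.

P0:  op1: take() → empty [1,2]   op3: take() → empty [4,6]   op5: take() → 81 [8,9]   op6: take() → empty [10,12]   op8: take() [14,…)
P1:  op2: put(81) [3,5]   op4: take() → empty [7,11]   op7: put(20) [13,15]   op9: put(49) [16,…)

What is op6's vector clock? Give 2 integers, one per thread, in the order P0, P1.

(4, 1)

VC(op2, invoked at 3): no causal predecessors; +1 on P1 → (0, 1)
VC(op1, invoked at 1): no causal predecessors; +1 on P0 → (1, 0)
merge at op4 (invoked 7): VC(op2)=(0, 1), own-thread bump on P1 → (0, 2)
merge at op3 (invoked 4): VC(op1)=(1, 0), own-thread bump on P0 → (2, 0)
merge at op7 (invoked 13): VC(op4)=(0, 2), own-thread bump on P1 → (0, 3)
merge at op9 (invoked 16): VC(op7)=(0, 3), own-thread bump on P1 → (0, 4)
merge at op5 (invoked 8): VC(op2)=(0, 1), VC(op3)=(2, 0), own-thread bump on P0 → (3, 1)
merge at op6 (invoked 10): VC(op5)=(3, 1), own-thread bump on P0 → (4, 1)
merge at op8 (invoked 14): VC(op6)=(4, 1), own-thread bump on P0 → (5, 1)
target: VC(op6) = (4, 1)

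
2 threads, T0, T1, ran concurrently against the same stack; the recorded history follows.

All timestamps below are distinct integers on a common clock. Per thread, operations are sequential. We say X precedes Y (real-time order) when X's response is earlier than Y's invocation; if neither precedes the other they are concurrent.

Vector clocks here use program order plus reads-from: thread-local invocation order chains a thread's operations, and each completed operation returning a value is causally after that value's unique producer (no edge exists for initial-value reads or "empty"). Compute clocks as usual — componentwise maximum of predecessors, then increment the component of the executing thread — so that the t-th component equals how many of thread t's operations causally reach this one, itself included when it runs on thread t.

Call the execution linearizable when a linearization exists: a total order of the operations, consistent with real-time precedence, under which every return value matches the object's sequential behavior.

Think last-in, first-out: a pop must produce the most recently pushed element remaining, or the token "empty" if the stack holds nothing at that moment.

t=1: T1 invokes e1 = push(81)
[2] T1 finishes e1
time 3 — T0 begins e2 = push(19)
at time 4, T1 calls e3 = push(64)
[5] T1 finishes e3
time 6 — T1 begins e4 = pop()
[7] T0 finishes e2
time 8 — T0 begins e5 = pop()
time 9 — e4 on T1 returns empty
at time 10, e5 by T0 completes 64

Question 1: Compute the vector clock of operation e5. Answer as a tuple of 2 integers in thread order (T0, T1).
Answer: (2, 2)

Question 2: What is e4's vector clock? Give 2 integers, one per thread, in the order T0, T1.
Answer: (0, 3)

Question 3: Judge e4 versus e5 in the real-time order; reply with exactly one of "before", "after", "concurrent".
Answer: concurrent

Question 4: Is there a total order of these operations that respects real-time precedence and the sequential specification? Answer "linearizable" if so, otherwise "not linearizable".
already the first 9 events (up to e4's response at time 9) admit no linearization; the first 8 still do
the 4 completed operations admit 3 real-time orders; each fails the stack replay
including or dropping the 1 pending operation (e5) in any combination fails
sample order e1, e2, e3, e4 (pending dropped) stalls at step 4 — e4 pop() → empty has no legal effect
sample order e1, e3, e2, e4 (pending dropped) stalls at step 4 — e4 pop() → empty has no legal effect

not linearizable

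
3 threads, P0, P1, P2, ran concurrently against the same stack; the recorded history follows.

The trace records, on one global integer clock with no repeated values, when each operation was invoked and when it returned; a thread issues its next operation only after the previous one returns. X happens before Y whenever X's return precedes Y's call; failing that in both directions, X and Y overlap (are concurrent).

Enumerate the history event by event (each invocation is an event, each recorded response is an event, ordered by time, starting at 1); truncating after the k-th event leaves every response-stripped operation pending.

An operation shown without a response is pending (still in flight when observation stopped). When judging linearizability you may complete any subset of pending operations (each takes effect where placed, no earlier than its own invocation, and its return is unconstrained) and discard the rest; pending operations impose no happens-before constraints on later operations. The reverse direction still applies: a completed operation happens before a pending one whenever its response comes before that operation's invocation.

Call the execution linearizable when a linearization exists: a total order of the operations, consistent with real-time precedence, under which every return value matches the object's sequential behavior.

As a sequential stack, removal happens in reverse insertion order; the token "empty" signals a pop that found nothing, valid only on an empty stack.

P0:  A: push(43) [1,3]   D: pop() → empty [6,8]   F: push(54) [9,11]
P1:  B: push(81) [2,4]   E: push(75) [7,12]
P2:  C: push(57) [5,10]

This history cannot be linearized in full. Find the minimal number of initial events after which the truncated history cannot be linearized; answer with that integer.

events 1..7 are linearizable, e.g. via A, B:
after step 1 (A push(43)): stack <43>
after step 2 (B push(81)): stack <43,81>
event 8 — D's response, time 8 — after it, nothing linearizes
completion choices over the 2 pending operations (C, E) were checked; none helps
e.g. A, B, D (pending dropped): illegal at step 3, since D pop() → empty cannot apply there
e.g. B, A, D (pending dropped): illegal at step 3, since D pop() → empty cannot apply there

8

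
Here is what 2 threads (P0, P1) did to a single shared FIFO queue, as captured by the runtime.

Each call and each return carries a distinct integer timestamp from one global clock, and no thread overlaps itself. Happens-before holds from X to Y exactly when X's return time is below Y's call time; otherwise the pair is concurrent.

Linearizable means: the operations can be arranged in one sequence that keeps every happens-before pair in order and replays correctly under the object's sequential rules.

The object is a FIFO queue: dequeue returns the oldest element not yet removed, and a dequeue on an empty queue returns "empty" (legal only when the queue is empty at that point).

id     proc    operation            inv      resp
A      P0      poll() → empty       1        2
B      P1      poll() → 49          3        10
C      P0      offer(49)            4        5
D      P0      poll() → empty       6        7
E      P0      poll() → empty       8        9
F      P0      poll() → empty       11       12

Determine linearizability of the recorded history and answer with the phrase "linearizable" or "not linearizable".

one valid linearization: A, C, B, D, E, F
after step 1 (A poll() → empty): queue <>
after step 2 (C offer(49)): queue <49>
after step 3 (B poll() → 49): queue <>
after step 4 (D poll() → empty): queue <>
after step 5 (E poll() → empty): queue <>
after step 6 (F poll() → empty): queue <>

linearizable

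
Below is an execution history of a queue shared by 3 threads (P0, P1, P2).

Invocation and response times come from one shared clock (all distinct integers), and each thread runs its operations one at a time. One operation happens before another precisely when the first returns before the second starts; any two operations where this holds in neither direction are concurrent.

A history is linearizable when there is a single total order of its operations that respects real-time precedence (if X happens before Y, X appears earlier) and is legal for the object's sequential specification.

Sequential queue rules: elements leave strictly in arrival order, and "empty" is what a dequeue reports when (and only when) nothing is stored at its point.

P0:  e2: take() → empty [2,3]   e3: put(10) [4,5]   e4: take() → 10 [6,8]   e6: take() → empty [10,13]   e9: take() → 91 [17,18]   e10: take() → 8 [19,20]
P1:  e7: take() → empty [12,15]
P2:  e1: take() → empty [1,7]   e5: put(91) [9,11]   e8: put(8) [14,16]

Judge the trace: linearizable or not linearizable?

prefix check: 1..14 passes, 1..15 fails once e7's time-15 response joins
every one of the 12 real-time-consistent orders over 7 completed queue ops fails the sequential spec
no completion choice of the 1 pending operation (e8) rescues it — every subset was tried
sample order e1, e2, e3, e4, e5, e6, e7 (pending dropped) stalls at step 6 — e6 take() → empty has no legal effect
sample order e1, e2, e3, e4, e5, e7, e6 (pending dropped) stalls at step 6 — e7 take() → empty has no legal effect

not linearizable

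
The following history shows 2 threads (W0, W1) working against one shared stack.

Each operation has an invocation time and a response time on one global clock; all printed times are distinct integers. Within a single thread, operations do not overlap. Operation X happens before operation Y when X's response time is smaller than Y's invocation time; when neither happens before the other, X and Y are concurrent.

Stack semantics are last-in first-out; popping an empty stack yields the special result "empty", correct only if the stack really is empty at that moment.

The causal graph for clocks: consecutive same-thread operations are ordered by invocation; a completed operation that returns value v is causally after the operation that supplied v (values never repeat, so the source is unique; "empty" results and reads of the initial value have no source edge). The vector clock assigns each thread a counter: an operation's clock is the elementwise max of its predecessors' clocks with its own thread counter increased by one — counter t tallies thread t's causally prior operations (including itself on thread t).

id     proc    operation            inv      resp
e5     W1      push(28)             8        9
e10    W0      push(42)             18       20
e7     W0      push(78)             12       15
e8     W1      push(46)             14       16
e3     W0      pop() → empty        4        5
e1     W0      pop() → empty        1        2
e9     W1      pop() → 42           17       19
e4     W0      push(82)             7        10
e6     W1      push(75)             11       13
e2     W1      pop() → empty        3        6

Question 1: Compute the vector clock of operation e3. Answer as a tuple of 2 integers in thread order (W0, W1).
Answer: (2, 0)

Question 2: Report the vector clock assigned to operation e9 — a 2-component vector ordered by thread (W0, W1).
Answer: (5, 5)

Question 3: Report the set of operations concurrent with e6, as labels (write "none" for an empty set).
Answer: e7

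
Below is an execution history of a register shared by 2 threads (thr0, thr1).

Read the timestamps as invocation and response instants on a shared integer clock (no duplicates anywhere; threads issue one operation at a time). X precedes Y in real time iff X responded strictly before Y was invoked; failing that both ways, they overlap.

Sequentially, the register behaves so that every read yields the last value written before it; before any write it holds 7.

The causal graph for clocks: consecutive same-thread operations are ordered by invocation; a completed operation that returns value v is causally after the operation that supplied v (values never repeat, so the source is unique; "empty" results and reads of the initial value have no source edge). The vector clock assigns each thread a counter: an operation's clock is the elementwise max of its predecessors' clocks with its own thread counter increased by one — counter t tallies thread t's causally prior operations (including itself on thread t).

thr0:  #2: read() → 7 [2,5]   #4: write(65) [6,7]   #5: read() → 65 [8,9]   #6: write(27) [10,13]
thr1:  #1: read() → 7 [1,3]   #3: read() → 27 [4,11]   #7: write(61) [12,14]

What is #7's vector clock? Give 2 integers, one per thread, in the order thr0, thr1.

(4, 3)

invoked at 1, #1 has no predecessors; its own thr1 bump gives (0, 1)
invoked at 2, #2 has no predecessors; its own thr0 bump gives (1, 0)
#4 (invocation 6): componentwise max over VC(#2)=(1, 0), +1 at thr0, giving (2, 0)
#5 (invocation 8): componentwise max over VC(#4)=(2, 0), +1 at thr0, giving (3, 0)
#6 (invocation 10): componentwise max over VC(#5)=(3, 0), +1 at thr0, giving (4, 0)
#3 (invocation 4): componentwise max over VC(#1)=(0, 1), VC(#6)=(4, 0), +1 at thr1, giving (4, 2)
#7 (invocation 12): componentwise max over VC(#3)=(4, 2), +1 at thr1, giving (4, 3)
target: VC(#7) = (4, 3)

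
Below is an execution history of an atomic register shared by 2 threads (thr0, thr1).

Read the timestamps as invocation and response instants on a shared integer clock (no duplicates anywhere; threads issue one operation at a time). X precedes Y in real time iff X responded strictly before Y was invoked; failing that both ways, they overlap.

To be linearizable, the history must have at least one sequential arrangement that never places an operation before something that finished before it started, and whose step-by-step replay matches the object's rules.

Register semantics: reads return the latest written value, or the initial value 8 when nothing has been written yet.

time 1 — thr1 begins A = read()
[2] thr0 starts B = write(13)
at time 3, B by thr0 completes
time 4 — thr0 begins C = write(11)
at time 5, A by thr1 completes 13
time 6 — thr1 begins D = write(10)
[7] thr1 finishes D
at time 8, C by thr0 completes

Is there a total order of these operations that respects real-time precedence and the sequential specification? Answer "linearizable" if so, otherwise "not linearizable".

witness order: B, A, C, D
after step 1 (B write(13)): value 13
after step 2 (A read() → 13): value 13
after step 3 (C write(11)): value 11
after step 4 (D write(10)): value 10

linearizable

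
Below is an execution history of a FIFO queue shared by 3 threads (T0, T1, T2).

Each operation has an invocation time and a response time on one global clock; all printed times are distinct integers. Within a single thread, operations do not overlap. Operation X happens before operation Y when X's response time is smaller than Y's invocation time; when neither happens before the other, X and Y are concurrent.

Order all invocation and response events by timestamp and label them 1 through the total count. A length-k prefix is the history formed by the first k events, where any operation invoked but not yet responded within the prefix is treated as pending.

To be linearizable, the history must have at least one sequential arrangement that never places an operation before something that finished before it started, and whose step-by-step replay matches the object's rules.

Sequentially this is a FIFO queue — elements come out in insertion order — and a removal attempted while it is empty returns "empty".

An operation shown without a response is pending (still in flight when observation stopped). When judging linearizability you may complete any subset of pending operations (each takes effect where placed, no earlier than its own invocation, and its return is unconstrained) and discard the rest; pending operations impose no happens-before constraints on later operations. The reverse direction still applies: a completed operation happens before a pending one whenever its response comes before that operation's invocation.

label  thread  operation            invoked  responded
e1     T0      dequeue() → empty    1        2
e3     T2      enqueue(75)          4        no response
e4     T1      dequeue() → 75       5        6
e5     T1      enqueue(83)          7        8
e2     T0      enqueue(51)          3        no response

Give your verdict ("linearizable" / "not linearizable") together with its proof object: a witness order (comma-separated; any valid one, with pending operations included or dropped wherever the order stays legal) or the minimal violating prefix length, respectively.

step 1: e1 dequeue() → empty — queue <>
step 2: e3 enqueue(75) (pending, included) — queue <75>
step 3: e2 enqueue(51) (pending, included) — queue <75,51>
step 4: e4 dequeue() → 75 — queue <51>
step 5: e5 enqueue(83) — queue <51,83>

linearizable — witness: e1, e3, e2, e4, e5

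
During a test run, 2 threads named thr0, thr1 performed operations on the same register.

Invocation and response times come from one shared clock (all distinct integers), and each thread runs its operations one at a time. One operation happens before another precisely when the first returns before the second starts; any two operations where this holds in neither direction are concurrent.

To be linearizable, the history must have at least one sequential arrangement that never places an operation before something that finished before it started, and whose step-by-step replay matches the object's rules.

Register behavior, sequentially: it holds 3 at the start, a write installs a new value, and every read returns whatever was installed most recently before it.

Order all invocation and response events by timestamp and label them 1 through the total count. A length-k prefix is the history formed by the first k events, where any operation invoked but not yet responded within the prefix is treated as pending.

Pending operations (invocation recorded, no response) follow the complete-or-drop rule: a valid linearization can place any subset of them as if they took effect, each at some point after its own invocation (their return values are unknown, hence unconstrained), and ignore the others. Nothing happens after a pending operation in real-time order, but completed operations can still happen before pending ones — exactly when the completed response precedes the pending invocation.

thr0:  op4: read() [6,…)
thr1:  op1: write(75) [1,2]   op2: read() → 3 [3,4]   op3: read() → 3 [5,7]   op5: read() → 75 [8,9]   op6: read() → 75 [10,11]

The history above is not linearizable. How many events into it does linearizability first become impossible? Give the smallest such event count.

4

events 1..3 are linearizable; a witness order is op1:
1. op1 write(75), leaving value 75
event 4 — op2's response, time 4 — after it, nothing linearizes
take op1, op2: step 2 already fails, because op2 read() → 3 cannot occur there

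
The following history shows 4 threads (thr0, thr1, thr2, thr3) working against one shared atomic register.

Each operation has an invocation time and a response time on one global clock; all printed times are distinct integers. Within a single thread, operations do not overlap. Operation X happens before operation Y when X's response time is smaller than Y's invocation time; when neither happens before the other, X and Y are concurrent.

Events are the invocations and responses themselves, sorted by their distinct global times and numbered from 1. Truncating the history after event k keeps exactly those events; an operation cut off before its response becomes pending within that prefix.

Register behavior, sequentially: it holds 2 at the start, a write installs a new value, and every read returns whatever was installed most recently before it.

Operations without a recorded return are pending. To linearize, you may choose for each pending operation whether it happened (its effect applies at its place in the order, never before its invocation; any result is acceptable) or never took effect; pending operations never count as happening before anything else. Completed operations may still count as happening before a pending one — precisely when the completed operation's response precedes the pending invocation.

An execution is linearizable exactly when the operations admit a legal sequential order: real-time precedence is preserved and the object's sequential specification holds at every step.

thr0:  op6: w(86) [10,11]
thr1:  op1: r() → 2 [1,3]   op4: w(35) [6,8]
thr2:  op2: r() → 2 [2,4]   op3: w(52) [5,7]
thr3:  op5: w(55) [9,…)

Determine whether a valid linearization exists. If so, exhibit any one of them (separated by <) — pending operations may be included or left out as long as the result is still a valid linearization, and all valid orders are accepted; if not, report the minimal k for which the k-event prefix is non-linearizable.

linearizable — witness: op1 < op2 < op3 < op4 < op5 < op6

step 1: op1 r() → 2 — value 2
step 2: op2 r() → 2 — value 2
step 3: op3 w(52) — value 52
step 4: op4 w(35) — value 35
step 5: op5 w(55) (pending, included) — value 55
step 6: op6 w(86) — value 86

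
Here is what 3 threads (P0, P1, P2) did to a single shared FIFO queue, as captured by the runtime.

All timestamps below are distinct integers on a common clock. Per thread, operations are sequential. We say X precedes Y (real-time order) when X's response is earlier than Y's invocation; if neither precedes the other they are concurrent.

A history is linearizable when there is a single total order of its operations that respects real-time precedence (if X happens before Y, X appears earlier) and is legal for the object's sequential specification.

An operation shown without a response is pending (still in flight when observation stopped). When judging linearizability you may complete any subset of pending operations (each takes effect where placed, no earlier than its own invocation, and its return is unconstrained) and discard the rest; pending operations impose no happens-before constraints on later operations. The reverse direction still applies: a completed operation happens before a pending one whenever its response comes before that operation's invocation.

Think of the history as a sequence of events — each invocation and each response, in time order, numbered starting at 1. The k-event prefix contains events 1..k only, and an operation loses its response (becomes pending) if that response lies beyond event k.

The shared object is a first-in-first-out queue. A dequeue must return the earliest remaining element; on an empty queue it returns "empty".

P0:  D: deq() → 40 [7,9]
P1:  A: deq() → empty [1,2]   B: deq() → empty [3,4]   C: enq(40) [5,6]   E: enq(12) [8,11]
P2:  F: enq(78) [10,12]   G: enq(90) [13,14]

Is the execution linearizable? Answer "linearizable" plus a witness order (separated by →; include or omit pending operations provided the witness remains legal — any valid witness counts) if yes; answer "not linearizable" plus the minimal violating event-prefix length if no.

linearizable — witness: A → B → C → D → E → F → G

after step 1 (A deq() → empty): queue <>
after step 2 (B deq() → empty): queue <>
after step 3 (C enq(40)): queue <40>
after step 4 (D deq() → 40): queue <>
after step 5 (E enq(12)): queue <12>
after step 6 (F enq(78)): queue <12,78>
after step 7 (G enq(90)): queue <12,78,90>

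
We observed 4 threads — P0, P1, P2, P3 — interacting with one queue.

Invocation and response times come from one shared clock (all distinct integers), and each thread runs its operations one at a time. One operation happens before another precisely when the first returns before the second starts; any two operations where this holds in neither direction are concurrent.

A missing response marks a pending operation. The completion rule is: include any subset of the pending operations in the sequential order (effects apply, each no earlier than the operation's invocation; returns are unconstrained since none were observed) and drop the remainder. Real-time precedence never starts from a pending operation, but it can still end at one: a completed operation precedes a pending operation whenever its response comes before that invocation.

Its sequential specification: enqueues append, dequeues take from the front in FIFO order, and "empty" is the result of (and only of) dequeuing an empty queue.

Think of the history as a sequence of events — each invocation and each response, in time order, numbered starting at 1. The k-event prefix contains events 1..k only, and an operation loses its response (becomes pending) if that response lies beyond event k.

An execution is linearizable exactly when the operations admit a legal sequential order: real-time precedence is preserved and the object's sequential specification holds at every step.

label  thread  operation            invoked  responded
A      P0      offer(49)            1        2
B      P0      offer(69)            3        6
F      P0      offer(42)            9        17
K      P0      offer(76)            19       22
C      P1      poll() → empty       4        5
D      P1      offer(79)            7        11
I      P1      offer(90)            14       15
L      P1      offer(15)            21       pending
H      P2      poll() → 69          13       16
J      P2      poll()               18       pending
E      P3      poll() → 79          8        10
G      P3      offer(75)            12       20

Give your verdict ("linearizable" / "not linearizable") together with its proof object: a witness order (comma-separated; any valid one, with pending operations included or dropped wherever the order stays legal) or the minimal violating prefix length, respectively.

already the first 5 events (up to C's response at time 5) admit no linearization; the first 4 still do
exactly one order of the 2 completed ops respects real time; the queue replay fails
every completion of the 1 pending operation (B) was checked; none linearizes
sample order A, C (pending dropped) stalls at step 2 — C poll() → empty has no legal effect

not linearizable — minimal violating prefix: 5 events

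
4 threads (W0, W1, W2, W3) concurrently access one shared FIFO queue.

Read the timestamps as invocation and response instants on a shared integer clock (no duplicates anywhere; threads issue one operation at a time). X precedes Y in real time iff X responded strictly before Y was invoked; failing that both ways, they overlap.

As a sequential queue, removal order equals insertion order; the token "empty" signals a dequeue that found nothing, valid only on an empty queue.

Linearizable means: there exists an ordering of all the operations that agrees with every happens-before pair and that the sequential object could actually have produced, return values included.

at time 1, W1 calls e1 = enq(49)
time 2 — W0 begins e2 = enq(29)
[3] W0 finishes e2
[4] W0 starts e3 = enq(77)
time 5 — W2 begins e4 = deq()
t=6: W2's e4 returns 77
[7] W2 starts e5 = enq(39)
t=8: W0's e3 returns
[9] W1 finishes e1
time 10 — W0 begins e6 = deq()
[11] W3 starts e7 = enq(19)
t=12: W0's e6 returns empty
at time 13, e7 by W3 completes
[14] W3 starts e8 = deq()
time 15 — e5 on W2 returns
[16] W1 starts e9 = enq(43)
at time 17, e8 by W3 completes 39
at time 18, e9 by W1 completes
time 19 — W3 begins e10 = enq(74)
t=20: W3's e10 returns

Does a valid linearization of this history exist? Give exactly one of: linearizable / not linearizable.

prefix check: 1..5 passes, 1..6 fails once e4's time-6 response joins
exactly one order of the 2 completed ops respects real time; the FIFO queue replay fails
every completion of the 2 pending operations (e1, e3) was checked; none linearizes
for example e2, e4 (pending dropped) fails at step 2: e4 deq() → 77 is not legal there

not linearizable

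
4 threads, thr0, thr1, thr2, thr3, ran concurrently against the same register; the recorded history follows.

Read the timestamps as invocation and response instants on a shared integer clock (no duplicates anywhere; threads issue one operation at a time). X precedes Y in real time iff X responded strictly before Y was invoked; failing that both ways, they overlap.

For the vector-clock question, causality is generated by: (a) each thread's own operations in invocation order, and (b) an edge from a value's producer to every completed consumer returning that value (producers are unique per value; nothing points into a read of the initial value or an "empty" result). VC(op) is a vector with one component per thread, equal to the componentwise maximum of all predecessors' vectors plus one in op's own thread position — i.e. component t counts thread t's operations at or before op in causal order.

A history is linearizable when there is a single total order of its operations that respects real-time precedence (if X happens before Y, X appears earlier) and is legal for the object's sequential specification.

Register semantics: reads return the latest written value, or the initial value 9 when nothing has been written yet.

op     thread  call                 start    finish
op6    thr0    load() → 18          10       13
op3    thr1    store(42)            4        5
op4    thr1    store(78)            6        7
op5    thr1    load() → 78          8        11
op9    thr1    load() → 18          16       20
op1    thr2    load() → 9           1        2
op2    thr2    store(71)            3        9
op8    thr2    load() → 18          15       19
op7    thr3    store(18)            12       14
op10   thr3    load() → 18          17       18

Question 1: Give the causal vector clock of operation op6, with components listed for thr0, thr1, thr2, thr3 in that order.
root op op7, invoked 12: fresh clock plus thr3's own tick → (0, 0, 0, 1)
root op op1, invoked 1: fresh clock plus thr2's own tick → (0, 0, 1, 0)
root op op3, invoked 4: fresh clock plus thr1's own tick → (0, 1, 0, 0)
invoked at 17, op10 merges VC(op7)=(0, 0, 0, 1) and bumps thr3's slot → (0, 0, 0, 2)
invoked at 3, op2 merges VC(op1)=(0, 0, 1, 0) and bumps thr2's slot → (0, 0, 2, 0)
invoked at 6, op4 merges VC(op3)=(0, 1, 0, 0) and bumps thr1's slot → (0, 2, 0, 0)
invoked at 10, op6 merges VC(op7)=(0, 0, 0, 1) and bumps thr0's slot → (1, 0, 0, 1)
invoked at 8, op5 merges VC(op4)=(0, 2, 0, 0) and bumps thr1's slot → (0, 3, 0, 0)
invoked at 15, op8 merges VC(op2)=(0, 0, 2, 0), VC(op7)=(0, 0, 0, 1) and bumps thr2's slot → (0, 0, 3, 1)
invoked at 16, op9 merges VC(op5)=(0, 3, 0, 0), VC(op7)=(0, 0, 0, 1) and bumps thr1's slot → (0, 4, 0, 1)
target: VC(op6) = (1, 0, 0, 1)

(1, 0, 0, 1)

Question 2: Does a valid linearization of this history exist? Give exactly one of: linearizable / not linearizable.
witness order: op1, op2, op3, op4, op5, op7, op6, op8, op9, op10
1. op1 load() → 9, leaving value 9
2. op2 store(71), leaving value 71
3. op3 store(42), leaving value 42
4. op4 store(78), leaving value 78
5. op5 load() → 78, leaving value 78
6. op7 store(18), leaving value 18
7. op6 load() → 18, leaving value 18
8. op8 load() → 18, leaving value 18
9. op9 load() → 18, leaving value 18
10. op10 load() → 18, leaving value 18

linearizable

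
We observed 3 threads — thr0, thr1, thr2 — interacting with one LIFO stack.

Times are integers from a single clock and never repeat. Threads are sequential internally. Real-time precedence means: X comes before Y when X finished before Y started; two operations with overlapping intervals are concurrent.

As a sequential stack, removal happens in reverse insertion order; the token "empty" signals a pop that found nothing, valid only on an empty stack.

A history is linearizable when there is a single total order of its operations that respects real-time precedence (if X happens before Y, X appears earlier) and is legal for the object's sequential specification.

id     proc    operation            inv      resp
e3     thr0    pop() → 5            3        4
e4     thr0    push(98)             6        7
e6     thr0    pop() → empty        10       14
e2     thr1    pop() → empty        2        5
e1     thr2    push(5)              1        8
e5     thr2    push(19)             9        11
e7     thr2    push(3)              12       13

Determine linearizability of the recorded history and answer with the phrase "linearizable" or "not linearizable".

prefix check: 1..13 passes, 1..14 fails once e6's time-14 response joins
every one of the 24 real-time-consistent orders over 7 completed LIFO stack ops fails the sequential spec
e.g. e1, e2, e3, e4, e5, e6, e7: illegal at step 2, since e2 pop() → empty cannot apply there
e.g. e1, e2, e3, e4, e5, e7, e6: illegal at step 2, since e2 pop() → empty cannot apply there

not linearizable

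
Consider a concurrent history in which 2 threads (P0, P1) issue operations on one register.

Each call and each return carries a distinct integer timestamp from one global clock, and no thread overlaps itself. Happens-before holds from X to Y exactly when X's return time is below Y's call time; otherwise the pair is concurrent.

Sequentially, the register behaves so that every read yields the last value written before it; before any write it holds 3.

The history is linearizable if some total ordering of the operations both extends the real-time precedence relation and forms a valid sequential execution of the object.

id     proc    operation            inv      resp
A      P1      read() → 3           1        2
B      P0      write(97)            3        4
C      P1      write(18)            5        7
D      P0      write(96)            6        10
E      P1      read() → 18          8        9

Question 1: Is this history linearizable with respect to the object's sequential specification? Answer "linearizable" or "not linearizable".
witness order: A, B, C, E, D
1. A read() → 3, leaving value 3
2. B write(97), leaving value 97
3. C write(18), leaving value 18
4. E read() → 18, leaving value 18
5. D write(96), leaving value 96

linearizable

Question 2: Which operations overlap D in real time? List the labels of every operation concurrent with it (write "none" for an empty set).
D runs from 6 to 10; window-overlapping ops are concurrent
A [1,2]: before
B [3,4]: before
C [5,7]: concurrent
E [8,9]: concurrent

C, E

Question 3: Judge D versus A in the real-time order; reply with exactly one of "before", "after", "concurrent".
D spans [6,10], A spans [1,2]
resp(A)=2 < inv(D)=6

after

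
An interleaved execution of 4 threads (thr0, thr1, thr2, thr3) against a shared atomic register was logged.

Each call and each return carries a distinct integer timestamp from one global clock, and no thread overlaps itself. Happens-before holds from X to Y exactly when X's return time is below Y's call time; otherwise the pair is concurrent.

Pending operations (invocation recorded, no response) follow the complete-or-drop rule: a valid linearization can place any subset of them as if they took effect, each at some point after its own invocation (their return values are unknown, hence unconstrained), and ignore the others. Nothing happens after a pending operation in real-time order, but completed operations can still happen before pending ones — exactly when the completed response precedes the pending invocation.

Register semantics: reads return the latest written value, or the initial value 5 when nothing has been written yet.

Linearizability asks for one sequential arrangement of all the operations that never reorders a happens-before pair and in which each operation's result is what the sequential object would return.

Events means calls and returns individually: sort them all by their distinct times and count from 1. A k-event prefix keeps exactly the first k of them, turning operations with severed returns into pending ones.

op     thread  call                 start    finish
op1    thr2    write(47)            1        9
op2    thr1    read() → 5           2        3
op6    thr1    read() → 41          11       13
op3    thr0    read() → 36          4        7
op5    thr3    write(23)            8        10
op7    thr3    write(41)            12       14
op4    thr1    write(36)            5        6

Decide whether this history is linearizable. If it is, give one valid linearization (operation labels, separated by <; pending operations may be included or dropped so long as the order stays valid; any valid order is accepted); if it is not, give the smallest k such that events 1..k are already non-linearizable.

linearizable — witness: op2 < op1 < op4 < op3 < op5 < op7 < op6

step 1: op2 read() → 5 — value 5
step 2: op1 write(47) — value 47
step 3: op4 write(36) — value 36
step 4: op3 read() → 36 — value 36
step 5: op5 write(23) — value 23
step 6: op7 write(41) — value 41
step 7: op6 read() → 41 — value 41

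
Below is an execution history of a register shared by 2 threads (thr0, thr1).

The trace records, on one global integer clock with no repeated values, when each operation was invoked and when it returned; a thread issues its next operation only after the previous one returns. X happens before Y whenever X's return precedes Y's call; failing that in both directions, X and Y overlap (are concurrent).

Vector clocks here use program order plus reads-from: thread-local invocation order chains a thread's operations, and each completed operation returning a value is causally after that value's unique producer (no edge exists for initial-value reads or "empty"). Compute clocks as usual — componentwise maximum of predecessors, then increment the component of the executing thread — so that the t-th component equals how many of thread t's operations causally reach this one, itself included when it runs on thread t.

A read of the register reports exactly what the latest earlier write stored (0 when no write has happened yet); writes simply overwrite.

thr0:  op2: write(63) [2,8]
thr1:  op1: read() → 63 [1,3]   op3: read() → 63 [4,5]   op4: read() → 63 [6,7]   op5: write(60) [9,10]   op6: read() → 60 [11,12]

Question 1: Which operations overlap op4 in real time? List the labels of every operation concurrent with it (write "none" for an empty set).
concurrent with op4 ([6,7]): every op whose interval crosses 6..7
op1 [1,3]: before
op2 [2,8]: concurrent
op3 [4,5]: before
op5 [9,10]: after
op6 [11,12]: after

op2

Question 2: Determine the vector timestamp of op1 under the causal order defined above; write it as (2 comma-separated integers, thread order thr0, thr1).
op2 (invocation 2): nothing precedes it; thr0's component alone gives (1, 0)
merge at op1 (invoked 1): VC(op2)=(1, 0), own-thread bump on thr1 → (1, 1)
merge at op3 (invoked 4): VC(op1)=(1, 1), VC(op2)=(1, 0), own-thread bump on thr1 → (1, 2)
merge at op4 (invoked 6): VC(op2)=(1, 0), VC(op3)=(1, 2), own-thread bump on thr1 → (1, 3)
merge at op5 (invoked 9): VC(op4)=(1, 3), own-thread bump on thr1 → (1, 4)
merge at op6 (invoked 11): VC(op5)=(1, 4), own-thread bump on thr1 → (1, 5)
target: VC(op1) = (1, 1)

(1, 1)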